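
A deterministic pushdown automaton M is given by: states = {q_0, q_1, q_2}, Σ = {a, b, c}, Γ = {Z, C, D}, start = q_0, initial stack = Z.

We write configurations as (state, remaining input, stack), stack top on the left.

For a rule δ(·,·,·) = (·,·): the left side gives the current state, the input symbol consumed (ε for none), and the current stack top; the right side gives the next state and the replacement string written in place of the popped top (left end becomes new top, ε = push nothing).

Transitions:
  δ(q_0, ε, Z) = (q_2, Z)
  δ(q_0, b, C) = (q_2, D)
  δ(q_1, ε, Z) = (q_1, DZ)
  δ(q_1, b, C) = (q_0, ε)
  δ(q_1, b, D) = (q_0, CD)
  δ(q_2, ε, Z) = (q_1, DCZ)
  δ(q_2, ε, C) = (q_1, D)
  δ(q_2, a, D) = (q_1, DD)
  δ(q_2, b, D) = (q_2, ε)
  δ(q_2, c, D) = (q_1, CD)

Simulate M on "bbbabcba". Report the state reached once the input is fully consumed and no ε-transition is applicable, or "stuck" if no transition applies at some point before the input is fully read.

(q_0, bbbabcba, Z)
  ε-move, top Z: go to q_2, push Z → (q_2, bbbabcba, Z)
  ε-move, top Z: go to q_1, push DCZ → (q_1, bbbabcba, DCZ)
  read b, top D: go to q_0, push CD → (q_0, bbabcba, CDCZ)
  read b, top C: go to q_2, push D → (q_2, babcba, DDCZ)
  read b, top D: go to q_2, push ε → (q_2, abcba, DCZ)
  read a, top D: go to q_1, push DD → (q_1, bcba, DDCZ)
  read b, top D: go to q_0, push CD → (q_0, cba, CDDCZ)
No transition for (q_0, c, top C); M blocks with input cba remaining.

stuck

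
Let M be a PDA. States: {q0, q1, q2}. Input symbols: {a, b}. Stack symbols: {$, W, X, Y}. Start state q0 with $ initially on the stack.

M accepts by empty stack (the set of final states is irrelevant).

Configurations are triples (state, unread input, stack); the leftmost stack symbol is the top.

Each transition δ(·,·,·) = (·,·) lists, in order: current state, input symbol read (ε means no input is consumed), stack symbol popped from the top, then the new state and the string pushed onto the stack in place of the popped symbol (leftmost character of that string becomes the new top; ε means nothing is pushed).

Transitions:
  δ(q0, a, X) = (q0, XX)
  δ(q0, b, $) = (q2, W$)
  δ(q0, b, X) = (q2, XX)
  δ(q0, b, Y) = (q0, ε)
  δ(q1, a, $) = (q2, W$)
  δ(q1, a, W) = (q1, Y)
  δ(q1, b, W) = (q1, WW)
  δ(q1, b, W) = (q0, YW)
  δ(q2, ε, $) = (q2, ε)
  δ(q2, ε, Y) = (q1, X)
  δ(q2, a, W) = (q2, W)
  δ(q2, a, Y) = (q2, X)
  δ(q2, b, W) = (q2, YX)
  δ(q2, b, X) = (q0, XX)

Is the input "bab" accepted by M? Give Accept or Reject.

No computation consumes all input and empties the stack.

Reject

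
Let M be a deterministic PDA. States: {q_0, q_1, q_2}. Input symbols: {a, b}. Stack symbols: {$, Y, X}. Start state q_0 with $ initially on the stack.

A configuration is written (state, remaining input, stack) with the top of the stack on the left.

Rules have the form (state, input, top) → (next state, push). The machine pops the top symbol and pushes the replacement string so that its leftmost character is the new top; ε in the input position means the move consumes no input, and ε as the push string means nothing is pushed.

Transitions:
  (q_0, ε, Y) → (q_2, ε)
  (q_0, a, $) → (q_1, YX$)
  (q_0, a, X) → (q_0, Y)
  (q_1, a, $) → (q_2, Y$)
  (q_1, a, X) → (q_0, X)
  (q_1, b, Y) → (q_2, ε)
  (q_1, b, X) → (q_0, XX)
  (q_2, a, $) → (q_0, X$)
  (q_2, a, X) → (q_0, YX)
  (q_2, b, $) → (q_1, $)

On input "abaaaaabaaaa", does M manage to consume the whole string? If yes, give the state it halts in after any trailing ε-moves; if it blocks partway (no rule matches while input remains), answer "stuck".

(q_0, abaaaaabaaaa, $)
  read a, top $: go to q_1, push YX$ → (q_1, baaaaabaaaa, YX$)
  read b, top Y: go to q_2, push ε → (q_2, aaaaabaaaa, X$)
  read a, top X: go to q_0, push YX → (q_0, aaaabaaaa, YX$)
  ε-move, top Y: go to q_2, push ε → (q_2, aaaabaaaa, X$)
  read a, top X: go to q_0, push YX → (q_0, aaabaaaa, YX$)
  ε-move, top Y: go to q_2, push ε → (q_2, aaabaaaa, X$)
  read a, top X: go to q_0, push YX → (q_0, aabaaaa, YX$)
  ε-move, top Y: go to q_2, push ε → (q_2, aabaaaa, X$)
  read a, top X: go to q_0, push YX → (q_0, abaaaa, YX$)
  ε-move, top Y: go to q_2, push ε → (q_2, abaaaa, X$)
  read a, top X: go to q_0, push YX → (q_0, baaaa, YX$)
  ε-move, top Y: go to q_2, push ε → (q_2, baaaa, X$)
No transition for (q_2, b, top X); M blocks with input baaaa remaining.

stuck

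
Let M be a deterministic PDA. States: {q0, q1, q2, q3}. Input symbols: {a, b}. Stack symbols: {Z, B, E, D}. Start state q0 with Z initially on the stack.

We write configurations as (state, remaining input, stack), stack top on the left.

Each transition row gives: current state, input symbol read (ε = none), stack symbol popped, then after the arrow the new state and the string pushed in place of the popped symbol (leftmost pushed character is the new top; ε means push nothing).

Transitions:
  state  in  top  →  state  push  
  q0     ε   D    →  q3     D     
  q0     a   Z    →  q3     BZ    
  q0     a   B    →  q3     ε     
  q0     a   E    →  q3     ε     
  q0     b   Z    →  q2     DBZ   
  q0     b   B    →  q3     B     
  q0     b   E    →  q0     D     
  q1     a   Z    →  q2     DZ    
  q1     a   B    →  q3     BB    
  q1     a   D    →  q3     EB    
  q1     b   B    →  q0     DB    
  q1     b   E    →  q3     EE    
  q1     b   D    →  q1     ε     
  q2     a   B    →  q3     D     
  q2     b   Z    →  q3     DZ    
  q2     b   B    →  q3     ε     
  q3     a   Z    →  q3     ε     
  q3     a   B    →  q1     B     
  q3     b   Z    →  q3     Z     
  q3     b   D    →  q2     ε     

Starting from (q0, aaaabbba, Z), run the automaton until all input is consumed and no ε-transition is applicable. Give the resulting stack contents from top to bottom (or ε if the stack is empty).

(q0, aaaabbba, Z) ⊢ (q3, aaabbba, BZ) ⊢ (q1, aabbba, BZ) ⊢ (q3, abbba, BBZ) ⊢ (q1, bbba, BBZ) ⊢ (q0, bba, DBBZ) ⊢ (q3, bba, DBBZ) ⊢ (q2, ba, BBZ) ⊢ (q3, a, BZ) ⊢ (q1, ε, BZ)
All input consumed in state q1 with stack BZ.

BZ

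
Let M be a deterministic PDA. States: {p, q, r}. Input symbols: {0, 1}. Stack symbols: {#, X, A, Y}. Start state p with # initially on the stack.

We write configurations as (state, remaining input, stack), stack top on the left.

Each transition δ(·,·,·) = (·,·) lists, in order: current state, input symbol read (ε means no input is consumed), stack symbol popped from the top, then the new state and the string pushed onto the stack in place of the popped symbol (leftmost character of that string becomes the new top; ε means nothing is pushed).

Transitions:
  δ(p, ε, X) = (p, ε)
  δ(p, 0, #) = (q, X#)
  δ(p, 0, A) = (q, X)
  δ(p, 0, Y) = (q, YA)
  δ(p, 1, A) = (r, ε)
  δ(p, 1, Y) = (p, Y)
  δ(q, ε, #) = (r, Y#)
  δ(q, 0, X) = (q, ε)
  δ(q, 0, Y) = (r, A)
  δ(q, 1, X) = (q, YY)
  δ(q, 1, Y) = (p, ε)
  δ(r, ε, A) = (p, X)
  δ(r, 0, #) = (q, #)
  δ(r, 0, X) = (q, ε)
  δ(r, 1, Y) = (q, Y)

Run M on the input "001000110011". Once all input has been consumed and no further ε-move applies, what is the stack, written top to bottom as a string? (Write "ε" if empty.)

(p, 001000110011, #) ⊢ (q, 01000110011, X#) ⊢ (q, 1000110011, #) ⊢ (r, 1000110011, Y#) ⊢ (q, 000110011, Y#) ⊢ (r, 00110011, A#) ⊢ (p, 00110011, X#) ⊢ (p, 00110011, #) ⊢ (q, 0110011, X#) ⊢ (q, 110011, #) ⊢ (r, 110011, Y#) ⊢ (q, 10011, Y#) ⊢ (p, 0011, #) ⊢ (q, 011, X#) ⊢ (q, 11, #) ⊢ (r, 11, Y#) ⊢ (q, 1, Y#) ⊢ (p, ε, #)
All input consumed in state p with stack #.

#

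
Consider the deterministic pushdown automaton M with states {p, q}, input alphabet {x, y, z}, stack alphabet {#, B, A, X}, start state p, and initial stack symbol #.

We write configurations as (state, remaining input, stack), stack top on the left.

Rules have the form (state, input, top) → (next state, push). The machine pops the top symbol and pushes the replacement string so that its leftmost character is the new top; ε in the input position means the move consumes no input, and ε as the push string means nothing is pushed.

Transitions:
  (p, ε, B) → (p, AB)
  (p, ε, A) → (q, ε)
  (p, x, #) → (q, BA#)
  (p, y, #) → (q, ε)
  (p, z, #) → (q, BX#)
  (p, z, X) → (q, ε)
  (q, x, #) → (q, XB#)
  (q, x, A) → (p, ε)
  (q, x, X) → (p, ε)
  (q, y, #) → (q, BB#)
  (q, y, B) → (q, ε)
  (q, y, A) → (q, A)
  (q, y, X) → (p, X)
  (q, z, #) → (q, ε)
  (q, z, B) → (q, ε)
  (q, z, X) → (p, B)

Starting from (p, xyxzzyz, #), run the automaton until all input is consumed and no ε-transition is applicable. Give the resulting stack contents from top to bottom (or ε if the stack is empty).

#

(p, xyxzzyz, #) ⊢ (q, yxzzyz, BA#) ⊢ (q, xzzyz, A#) ⊢ (p, zzyz, #) ⊢ (q, zyz, BX#) ⊢ (q, yz, X#) ⊢ (p, z, X#) ⊢ (q, ε, #)
All input consumed in state q with stack #.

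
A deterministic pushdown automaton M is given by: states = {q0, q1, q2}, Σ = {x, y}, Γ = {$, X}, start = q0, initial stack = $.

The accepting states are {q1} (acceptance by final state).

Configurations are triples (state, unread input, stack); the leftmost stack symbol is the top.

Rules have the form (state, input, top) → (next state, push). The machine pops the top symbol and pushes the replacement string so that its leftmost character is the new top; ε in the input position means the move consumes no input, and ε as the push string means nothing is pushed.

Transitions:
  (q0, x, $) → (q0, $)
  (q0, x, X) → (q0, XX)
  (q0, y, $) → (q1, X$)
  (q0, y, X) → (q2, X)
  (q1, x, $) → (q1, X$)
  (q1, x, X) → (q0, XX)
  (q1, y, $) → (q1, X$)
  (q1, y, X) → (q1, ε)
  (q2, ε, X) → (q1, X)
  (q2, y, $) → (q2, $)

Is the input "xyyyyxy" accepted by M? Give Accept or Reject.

Accept

(q0, xyyyyxy, $)
  read x, top $: go to q0, push $ → (q0, yyyyxy, $)
  read y, top $: go to q1, push X$ → (q1, yyyxy, X$)
  read y, top X: go to q1, push ε → (q1, yyxy, $)
  read y, top $: go to q1, push X$ → (q1, yxy, X$)
  read y, top X: go to q1, push ε → (q1, xy, $)
  read x, top $: go to q1, push X$ → (q1, y, X$)
  read y, top X: go to q1, push ε → (q1, ε, $)
All input consumed; state q1 ∈ F.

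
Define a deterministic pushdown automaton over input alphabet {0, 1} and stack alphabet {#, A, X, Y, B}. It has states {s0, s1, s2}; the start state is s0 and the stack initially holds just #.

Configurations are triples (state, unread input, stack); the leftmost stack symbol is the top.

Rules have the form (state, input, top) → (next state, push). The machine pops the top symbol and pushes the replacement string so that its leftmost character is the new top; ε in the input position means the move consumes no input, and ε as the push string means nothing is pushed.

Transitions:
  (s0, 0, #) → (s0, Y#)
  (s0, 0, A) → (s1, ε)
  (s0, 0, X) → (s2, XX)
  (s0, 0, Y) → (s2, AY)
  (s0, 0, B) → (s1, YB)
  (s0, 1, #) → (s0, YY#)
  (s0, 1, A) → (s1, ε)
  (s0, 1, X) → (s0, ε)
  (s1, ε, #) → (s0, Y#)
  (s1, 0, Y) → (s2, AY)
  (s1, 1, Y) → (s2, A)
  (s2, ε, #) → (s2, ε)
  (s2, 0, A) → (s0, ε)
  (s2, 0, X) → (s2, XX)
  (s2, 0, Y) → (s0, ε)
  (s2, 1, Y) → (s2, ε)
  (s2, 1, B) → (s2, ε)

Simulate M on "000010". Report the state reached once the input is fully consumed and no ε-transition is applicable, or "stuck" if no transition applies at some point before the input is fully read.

(s0, 000010, #) ⊢ (s0, 00010, Y#) ⊢ (s2, 0010, AY#) ⊢ (s0, 010, Y#) ⊢ (s2, 10, AY#)
No transition for (s2, 1, top A); M blocks with input 10 remaining.

stuck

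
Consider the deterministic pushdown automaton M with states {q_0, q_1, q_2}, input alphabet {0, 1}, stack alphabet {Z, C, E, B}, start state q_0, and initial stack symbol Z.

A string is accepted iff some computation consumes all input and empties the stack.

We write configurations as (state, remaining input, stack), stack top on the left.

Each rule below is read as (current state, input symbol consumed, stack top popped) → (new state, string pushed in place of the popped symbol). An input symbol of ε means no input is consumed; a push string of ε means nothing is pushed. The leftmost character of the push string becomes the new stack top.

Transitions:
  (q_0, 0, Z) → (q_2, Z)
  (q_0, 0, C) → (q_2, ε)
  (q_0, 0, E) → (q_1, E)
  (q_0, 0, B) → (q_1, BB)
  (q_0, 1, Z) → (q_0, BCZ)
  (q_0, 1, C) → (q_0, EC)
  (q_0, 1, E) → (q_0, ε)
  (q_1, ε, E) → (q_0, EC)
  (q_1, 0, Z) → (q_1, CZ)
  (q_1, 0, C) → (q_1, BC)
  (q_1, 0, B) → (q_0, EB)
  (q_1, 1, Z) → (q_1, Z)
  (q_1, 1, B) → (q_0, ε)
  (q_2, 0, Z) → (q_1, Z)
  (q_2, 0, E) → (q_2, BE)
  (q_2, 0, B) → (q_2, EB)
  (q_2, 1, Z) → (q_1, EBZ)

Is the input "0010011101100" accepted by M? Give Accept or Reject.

(q_0, 0010011101100, Z) ⊢ (q_2, 010011101100, Z) ⊢ (q_1, 10011101100, Z) ⊢ (q_1, 0011101100, Z) ⊢ (q_1, 011101100, CZ) ⊢ (q_1, 11101100, BCZ) ⊢ (q_0, 1101100, CZ) ⊢ (q_0, 101100, ECZ) ⊢ (q_0, 01100, CZ) ⊢ (q_2, 1100, Z) ⊢ (q_1, 100, EBZ) ⊢ (q_0, 100, ECBZ) ⊢ (q_0, 00, CBZ) ⊢ (q_2, 0, BZ) ⊢ (q_2, ε, EBZ)
All input consumed; stack is EBZ, not empty, and no further ε-move applies.

Reject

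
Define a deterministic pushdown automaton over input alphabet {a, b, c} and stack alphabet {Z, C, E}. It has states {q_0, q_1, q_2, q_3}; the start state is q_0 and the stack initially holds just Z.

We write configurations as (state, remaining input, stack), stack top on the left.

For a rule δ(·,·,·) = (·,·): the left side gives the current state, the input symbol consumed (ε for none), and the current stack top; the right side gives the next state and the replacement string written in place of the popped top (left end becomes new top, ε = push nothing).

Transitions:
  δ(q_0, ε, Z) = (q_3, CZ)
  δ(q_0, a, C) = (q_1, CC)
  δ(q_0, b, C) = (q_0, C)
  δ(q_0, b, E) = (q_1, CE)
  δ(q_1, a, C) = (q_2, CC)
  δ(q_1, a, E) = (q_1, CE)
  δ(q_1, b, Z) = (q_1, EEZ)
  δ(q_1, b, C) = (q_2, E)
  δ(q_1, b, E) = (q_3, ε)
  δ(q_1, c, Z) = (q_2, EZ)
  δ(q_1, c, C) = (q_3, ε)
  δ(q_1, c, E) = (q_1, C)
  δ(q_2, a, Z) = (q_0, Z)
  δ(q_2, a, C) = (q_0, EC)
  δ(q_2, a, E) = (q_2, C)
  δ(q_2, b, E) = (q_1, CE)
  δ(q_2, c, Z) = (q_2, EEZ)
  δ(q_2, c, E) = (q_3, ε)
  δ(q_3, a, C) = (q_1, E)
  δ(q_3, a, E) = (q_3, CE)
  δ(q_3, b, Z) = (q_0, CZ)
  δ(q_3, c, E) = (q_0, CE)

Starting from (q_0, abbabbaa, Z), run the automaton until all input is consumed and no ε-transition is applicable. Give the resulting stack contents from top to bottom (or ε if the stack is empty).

(q_0, abbabbaa, Z)
  ε-move, top Z: go to q_3, push CZ → (q_3, abbabbaa, CZ)
  read a, top C: go to q_1, push E → (q_1, bbabbaa, EZ)
  read b, top E: go to q_3, push ε → (q_3, babbaa, Z)
  read b, top Z: go to q_0, push CZ → (q_0, abbaa, CZ)
  read a, top C: go to q_1, push CC → (q_1, bbaa, CCZ)
  read b, top C: go to q_2, push E → (q_2, baa, ECZ)
  read b, top E: go to q_1, push CE → (q_1, aa, CECZ)
  read a, top C: go to q_2, push CC → (q_2, a, CCECZ)
  read a, top C: go to q_0, push EC → (q_0, ε, ECCECZ)
All input consumed in state q_0 with stack ECCECZ.

ECCECZ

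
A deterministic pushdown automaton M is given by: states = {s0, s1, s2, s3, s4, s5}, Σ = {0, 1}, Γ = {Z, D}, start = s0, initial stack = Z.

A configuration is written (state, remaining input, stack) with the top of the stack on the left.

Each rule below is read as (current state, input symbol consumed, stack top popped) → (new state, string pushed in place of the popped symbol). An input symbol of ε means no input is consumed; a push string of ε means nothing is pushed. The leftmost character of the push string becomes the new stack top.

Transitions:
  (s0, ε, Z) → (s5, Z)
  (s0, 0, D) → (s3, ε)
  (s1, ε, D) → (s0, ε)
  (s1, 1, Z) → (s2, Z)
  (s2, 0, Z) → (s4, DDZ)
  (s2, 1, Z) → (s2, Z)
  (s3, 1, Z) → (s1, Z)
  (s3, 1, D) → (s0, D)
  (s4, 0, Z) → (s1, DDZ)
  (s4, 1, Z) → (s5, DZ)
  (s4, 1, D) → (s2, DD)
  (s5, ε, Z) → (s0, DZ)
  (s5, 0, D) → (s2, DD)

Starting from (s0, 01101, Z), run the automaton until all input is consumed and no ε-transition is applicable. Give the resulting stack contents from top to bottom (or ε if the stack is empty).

DDDZ

(s0, 01101, Z) ⊢ (s5, 01101, Z) ⊢ (s0, 01101, DZ) ⊢ (s3, 1101, Z) ⊢ (s1, 101, Z) ⊢ (s2, 01, Z) ⊢ (s4, 1, DDZ) ⊢ (s2, ε, DDDZ)
All input consumed in state s2 with stack DDDZ.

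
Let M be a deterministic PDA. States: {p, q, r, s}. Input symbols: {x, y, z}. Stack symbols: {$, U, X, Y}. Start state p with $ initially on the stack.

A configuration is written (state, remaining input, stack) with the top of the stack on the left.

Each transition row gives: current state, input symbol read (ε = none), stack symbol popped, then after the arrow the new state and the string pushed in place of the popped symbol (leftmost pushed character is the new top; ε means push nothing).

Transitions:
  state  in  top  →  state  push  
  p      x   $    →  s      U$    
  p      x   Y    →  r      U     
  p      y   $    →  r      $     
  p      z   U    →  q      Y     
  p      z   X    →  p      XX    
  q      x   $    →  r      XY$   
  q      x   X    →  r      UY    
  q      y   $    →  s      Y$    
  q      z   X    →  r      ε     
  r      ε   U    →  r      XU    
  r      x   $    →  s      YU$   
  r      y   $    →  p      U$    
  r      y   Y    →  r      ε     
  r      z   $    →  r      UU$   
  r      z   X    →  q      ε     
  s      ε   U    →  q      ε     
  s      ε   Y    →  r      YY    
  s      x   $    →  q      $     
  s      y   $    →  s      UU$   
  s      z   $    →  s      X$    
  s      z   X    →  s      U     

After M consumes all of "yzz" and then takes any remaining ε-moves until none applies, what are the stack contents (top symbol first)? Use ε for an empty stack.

UU$

(p, yzz, $) ⊢ (r, zz, $) ⊢ (r, z, UU$) ⊢ (r, z, XUU$) ⊢ (q, ε, UU$)
All input consumed in state q with stack UU$.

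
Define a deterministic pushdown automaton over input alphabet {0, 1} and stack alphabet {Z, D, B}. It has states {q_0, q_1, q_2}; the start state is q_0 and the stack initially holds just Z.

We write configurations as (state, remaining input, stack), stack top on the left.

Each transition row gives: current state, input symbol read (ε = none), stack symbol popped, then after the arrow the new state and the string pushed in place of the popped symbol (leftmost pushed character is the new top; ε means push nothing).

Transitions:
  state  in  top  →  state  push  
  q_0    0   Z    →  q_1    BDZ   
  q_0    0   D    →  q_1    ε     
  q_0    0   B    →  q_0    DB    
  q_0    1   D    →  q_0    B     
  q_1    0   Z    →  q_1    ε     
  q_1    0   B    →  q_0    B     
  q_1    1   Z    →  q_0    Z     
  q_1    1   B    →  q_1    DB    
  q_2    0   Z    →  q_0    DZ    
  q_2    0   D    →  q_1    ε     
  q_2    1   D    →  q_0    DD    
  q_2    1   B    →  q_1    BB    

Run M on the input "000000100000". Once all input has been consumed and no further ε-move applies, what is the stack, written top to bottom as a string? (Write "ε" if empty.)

BBDZ

(q_0, 000000100000, Z)
  read 0, top Z: go to q_1, push BDZ → (q_1, 00000100000, BDZ)
  read 0, top B: go to q_0, push B → (q_0, 0000100000, BDZ)
  read 0, top B: go to q_0, push DB → (q_0, 000100000, DBDZ)
  read 0, top D: go to q_1, push ε → (q_1, 00100000, BDZ)
  read 0, top B: go to q_0, push B → (q_0, 0100000, BDZ)
  read 0, top B: go to q_0, push DB → (q_0, 100000, DBDZ)
  read 1, top D: go to q_0, push B → (q_0, 00000, BBDZ)
  read 0, top B: go to q_0, push DB → (q_0, 0000, DBBDZ)
  read 0, top D: go to q_1, push ε → (q_1, 000, BBDZ)
  read 0, top B: go to q_0, push B → (q_0, 00, BBDZ)
  read 0, top B: go to q_0, push DB → (q_0, 0, DBBDZ)
  read 0, top D: go to q_1, push ε → (q_1, ε, BBDZ)
All input consumed in state q_1 with stack BBDZ.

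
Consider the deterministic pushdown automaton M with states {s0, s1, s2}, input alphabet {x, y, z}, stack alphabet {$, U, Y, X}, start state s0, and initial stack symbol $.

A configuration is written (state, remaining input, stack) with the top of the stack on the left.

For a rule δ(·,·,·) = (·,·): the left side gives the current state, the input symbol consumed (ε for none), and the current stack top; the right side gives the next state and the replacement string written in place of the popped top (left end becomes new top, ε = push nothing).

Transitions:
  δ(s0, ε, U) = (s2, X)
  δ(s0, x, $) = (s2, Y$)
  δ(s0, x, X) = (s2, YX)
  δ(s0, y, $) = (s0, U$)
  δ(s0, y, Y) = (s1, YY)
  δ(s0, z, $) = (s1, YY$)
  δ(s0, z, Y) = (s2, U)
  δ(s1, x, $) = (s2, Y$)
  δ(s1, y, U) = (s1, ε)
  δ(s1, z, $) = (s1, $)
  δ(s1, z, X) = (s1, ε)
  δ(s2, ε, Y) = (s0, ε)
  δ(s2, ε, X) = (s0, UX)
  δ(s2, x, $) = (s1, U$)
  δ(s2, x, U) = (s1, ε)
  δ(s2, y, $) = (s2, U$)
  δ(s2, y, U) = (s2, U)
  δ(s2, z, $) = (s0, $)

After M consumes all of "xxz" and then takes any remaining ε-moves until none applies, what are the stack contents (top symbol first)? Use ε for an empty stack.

(s0, xxz, $)
  read x, top $: go to s2, push Y$ → (s2, xz, Y$)
  ε-move, top Y: go to s0, push ε → (s0, xz, $)
  read x, top $: go to s2, push Y$ → (s2, z, Y$)
  ε-move, top Y: go to s0, push ε → (s0, z, $)
  read z, top $: go to s1, push YY$ → (s1, ε, YY$)
All input consumed in state s1 with stack YY$.

YY$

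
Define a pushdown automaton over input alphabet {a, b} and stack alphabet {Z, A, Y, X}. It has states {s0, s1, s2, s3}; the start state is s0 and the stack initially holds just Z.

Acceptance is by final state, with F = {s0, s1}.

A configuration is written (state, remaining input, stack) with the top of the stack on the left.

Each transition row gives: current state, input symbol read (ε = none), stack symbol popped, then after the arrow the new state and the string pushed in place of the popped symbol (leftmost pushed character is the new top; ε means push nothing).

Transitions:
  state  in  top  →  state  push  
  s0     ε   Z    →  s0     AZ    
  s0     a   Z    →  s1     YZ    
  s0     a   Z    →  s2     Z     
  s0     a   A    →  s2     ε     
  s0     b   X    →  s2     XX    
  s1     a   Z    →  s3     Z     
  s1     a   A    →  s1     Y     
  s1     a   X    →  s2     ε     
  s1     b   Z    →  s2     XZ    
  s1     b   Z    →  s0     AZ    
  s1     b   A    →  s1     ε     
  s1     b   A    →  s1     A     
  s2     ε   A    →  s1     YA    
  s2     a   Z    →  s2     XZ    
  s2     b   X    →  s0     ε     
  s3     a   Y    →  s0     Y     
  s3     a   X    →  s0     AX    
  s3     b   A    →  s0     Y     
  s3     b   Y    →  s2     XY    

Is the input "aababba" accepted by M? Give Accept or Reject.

Reject

No computation consumes all input and reaches a final state.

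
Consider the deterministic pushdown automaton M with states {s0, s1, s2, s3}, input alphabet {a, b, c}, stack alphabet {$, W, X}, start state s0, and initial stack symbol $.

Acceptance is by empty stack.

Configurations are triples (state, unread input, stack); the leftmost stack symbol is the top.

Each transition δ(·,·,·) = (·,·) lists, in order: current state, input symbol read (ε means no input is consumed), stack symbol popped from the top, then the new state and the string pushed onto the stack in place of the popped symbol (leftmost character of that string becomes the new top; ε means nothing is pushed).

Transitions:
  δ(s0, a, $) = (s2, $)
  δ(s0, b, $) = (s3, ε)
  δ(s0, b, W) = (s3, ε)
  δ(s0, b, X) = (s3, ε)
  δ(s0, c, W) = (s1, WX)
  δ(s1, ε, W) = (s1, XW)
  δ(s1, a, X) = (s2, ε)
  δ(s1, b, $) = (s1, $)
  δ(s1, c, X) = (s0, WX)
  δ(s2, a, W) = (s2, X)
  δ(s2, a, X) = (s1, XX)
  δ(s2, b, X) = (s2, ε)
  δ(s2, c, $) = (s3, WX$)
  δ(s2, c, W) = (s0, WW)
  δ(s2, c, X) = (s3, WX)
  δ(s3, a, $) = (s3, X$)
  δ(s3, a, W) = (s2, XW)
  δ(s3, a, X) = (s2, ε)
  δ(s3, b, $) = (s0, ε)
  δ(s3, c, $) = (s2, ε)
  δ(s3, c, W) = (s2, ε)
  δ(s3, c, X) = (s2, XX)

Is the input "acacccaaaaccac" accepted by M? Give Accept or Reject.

(s0, acacccaaaaccac, $) ⊢ (s2, cacccaaaaccac, $) ⊢ (s3, acccaaaaccac, WX$) ⊢ (s2, cccaaaaccac, XWX$) ⊢ (s3, ccaaaaccac, WXWX$) ⊢ (s2, caaaaccac, XWX$) ⊢ (s3, aaaaccac, WXWX$) ⊢ (s2, aaaccac, XWXWX$) ⊢ (s1, aaccac, XXWXWX$) ⊢ (s2, accac, XWXWX$) ⊢ (s1, ccac, XXWXWX$) ⊢ (s0, cac, WXXWXWX$) ⊢ (s1, ac, WXXXWXWX$) ⊢ (s1, ac, XWXXXWXWX$) ⊢ (s2, c, WXXXWXWX$) ⊢ (s0, ε, WWXXXWXWX$)
All input consumed; stack is WWXXXWXWX$, not empty, and no further ε-move applies.

Reject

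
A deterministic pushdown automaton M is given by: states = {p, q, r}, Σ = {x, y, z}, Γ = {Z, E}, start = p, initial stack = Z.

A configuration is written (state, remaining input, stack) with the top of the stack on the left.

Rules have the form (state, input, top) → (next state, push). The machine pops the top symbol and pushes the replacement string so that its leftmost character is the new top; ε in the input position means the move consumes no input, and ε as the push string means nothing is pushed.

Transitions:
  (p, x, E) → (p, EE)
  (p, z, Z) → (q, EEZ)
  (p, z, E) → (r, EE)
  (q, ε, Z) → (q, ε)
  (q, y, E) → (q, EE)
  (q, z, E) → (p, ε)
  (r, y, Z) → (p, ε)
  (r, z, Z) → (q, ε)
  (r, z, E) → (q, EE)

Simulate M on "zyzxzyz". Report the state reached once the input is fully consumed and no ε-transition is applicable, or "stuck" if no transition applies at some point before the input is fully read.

(p, zyzxzyz, Z) ⊢ (q, yzxzyz, EEZ) ⊢ (q, zxzyz, EEEZ) ⊢ (p, xzyz, EEZ) ⊢ (p, zyz, EEEZ) ⊢ (r, yz, EEEEZ)
No transition for (r, y, top E); M blocks with input yz remaining.

stuck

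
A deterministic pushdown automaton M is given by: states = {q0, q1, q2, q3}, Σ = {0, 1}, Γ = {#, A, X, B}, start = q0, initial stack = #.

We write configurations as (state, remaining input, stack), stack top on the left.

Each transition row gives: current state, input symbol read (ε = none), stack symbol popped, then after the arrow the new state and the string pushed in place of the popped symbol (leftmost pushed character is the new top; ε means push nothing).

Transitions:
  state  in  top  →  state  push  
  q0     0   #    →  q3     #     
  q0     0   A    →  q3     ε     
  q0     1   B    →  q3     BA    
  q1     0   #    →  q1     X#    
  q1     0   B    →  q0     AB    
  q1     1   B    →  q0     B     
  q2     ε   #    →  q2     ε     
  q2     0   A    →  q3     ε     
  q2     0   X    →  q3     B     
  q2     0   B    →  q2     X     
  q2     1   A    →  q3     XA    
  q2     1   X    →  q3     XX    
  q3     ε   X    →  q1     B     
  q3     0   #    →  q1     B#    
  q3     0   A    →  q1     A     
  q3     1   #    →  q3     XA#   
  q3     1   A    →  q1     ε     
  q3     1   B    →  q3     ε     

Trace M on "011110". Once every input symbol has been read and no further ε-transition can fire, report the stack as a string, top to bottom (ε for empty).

AA#

(q0, 011110, #)
  read 0, top #: go to q3, push # → (q3, 11110, #)
  read 1, top #: go to q3, push XA# → (q3, 1110, XA#)
  ε-move, top X: go to q1, push B → (q1, 1110, BA#)
  read 1, top B: go to q0, push B → (q0, 110, BA#)
  read 1, top B: go to q3, push BA → (q3, 10, BAA#)
  read 1, top B: go to q3, push ε → (q3, 0, AA#)
  read 0, top A: go to q1, push A → (q1, ε, AA#)
All input consumed in state q1 with stack AA#.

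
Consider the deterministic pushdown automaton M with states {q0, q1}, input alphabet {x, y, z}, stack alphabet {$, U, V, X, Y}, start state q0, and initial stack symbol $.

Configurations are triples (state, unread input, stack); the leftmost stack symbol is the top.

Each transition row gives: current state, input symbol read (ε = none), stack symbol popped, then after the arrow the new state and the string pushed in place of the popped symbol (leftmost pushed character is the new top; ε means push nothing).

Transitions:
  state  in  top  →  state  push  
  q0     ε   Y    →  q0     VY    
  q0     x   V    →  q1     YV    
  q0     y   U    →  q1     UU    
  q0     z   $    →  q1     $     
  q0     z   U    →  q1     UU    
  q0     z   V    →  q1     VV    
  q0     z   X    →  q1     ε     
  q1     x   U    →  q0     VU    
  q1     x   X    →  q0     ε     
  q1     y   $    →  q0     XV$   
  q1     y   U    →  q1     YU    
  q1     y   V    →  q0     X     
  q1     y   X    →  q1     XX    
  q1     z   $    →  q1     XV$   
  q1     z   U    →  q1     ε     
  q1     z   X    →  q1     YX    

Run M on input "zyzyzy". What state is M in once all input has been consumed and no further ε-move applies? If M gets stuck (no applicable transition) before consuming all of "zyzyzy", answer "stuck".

(q0, zyzyzy, $)
  read z, top $: go to q1, push $ → (q1, yzyzy, $)
  read y, top $: go to q0, push XV$ → (q0, zyzy, XV$)
  read z, top X: go to q1, push ε → (q1, yzy, V$)
  read y, top V: go to q0, push X → (q0, zy, X$)
  read z, top X: go to q1, push ε → (q1, y, $)
  read y, top $: go to q0, push XV$ → (q0, ε, XV$)
All input consumed; M is in state q0.

q0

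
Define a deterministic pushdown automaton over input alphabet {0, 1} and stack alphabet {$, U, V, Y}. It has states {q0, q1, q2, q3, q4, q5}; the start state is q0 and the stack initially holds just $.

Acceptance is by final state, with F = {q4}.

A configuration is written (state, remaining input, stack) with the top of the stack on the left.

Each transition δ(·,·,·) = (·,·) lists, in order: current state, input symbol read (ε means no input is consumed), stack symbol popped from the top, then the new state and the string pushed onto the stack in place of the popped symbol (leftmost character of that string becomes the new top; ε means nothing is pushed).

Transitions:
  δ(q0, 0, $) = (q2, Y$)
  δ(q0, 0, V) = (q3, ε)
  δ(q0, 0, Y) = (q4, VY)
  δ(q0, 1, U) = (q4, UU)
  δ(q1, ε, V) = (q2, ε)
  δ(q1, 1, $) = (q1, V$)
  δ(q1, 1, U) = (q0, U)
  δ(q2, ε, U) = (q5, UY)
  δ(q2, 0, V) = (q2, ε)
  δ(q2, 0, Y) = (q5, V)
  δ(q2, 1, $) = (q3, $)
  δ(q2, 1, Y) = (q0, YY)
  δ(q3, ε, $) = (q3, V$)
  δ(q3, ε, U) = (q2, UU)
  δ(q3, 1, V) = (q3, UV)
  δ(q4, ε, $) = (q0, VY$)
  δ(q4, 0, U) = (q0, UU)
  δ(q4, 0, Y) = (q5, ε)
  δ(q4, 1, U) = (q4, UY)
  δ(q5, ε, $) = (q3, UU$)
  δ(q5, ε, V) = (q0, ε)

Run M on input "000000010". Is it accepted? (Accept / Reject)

(q0, 000000010, $) ⊢ (q2, 00000010, Y$) ⊢ (q5, 0000010, V$) ⊢ (q0, 0000010, $) ⊢ (q2, 000010, Y$) ⊢ (q5, 00010, V$) ⊢ (q0, 00010, $) ⊢ (q2, 0010, Y$) ⊢ (q5, 010, V$) ⊢ (q0, 010, $) ⊢ (q2, 10, Y$) ⊢ (q0, 0, YY$) ⊢ (q4, ε, VYY$)
All input consumed; state q4 ∈ F.

Accept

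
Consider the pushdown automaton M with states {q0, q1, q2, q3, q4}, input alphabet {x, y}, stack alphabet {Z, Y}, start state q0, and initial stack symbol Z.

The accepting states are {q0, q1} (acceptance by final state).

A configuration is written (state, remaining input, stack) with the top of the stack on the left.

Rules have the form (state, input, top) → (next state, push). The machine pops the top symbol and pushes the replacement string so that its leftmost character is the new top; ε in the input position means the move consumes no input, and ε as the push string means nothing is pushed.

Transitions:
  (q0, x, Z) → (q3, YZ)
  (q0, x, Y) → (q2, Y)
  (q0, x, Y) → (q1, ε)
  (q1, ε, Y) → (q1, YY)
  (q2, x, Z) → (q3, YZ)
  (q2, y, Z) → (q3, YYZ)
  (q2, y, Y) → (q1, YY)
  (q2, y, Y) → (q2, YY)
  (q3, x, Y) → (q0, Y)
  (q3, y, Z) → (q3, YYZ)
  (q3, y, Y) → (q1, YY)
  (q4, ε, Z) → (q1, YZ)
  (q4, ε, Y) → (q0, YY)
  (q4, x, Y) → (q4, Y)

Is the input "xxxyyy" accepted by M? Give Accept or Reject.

Accept

One accepting computation: (q0, xxxyyy, Z) ⊢ (q3, xxyyy, YZ) ⊢ (q0, xyyy, YZ) ⊢ (q2, yyy, YZ) ⊢ (q2, yy, YYZ) ⊢ (q2, y, YYYZ) ⊢ (q1, ε, YYYYZ)
All input consumed and state q1 ∈ F.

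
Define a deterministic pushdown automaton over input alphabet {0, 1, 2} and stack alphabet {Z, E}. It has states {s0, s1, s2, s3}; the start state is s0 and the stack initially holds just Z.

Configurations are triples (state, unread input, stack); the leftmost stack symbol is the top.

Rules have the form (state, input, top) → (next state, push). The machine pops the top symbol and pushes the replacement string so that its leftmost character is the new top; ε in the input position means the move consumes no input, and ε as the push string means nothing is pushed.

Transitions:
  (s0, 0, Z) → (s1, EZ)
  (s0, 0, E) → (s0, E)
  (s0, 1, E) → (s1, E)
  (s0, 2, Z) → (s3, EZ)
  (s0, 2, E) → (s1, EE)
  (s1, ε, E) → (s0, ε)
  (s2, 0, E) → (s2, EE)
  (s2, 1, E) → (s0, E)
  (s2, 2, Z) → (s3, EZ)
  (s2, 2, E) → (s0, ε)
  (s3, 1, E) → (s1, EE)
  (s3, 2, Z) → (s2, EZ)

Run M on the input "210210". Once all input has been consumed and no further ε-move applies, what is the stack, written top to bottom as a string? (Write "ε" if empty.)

(s0, 210210, Z)
  read 2, top Z: go to s3, push EZ → (s3, 10210, EZ)
  read 1, top E: go to s1, push EE → (s1, 0210, EEZ)
  ε-move, top E: go to s0, push ε → (s0, 0210, EZ)
  read 0, top E: go to s0, push E → (s0, 210, EZ)
  read 2, top E: go to s1, push EE → (s1, 10, EEZ)
  ε-move, top E: go to s0, push ε → (s0, 10, EZ)
  read 1, top E: go to s1, push E → (s1, 0, EZ)
  ε-move, top E: go to s0, push ε → (s0, 0, Z)
  read 0, top Z: go to s1, push EZ → (s1, ε, EZ)
  ε-move, top E: go to s0, push ε → (s0, ε, Z)
All input consumed in state s0 with stack Z.

Z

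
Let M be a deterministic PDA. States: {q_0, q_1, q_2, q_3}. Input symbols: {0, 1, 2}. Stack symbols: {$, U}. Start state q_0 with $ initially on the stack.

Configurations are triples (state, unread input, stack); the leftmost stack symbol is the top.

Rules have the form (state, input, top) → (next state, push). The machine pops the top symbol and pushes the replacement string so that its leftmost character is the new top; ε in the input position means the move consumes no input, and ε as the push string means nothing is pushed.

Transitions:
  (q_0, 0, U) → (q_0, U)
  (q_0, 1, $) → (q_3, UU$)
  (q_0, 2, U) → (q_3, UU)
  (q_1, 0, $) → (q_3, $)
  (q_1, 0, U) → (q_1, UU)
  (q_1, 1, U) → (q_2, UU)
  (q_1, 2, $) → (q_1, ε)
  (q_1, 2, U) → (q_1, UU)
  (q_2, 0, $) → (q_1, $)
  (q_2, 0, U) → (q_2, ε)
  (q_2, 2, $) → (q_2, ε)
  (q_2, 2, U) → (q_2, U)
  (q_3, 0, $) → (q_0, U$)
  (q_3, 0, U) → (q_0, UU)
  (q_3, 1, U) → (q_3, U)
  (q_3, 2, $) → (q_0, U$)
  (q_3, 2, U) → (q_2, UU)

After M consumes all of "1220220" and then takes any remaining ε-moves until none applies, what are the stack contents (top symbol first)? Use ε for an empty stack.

(q_0, 1220220, $)
  read 1, top $: go to q_3, push UU$ → (q_3, 220220, UU$)
  read 2, top U: go to q_2, push UU → (q_2, 20220, UUU$)
  read 2, top U: go to q_2, push U → (q_2, 0220, UUU$)
  read 0, top U: go to q_2, push ε → (q_2, 220, UU$)
  read 2, top U: go to q_2, push U → (q_2, 20, UU$)
  read 2, top U: go to q_2, push U → (q_2, 0, UU$)
  read 0, top U: go to q_2, push ε → (q_2, ε, U$)
All input consumed in state q_2 with stack U$.

U$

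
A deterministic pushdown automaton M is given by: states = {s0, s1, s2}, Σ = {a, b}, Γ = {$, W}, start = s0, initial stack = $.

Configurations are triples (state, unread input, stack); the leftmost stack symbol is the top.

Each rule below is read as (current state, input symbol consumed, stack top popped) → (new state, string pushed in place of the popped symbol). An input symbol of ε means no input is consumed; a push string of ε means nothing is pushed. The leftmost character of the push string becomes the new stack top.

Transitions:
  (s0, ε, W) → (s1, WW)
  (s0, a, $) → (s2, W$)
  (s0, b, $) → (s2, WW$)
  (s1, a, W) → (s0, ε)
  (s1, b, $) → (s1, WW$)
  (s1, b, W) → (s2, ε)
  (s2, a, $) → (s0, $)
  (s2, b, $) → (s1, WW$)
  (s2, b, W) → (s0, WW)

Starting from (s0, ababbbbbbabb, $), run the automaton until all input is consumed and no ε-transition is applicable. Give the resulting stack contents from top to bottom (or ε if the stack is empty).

WWWWWWW$

(s0, ababbbbbbabb, $)
  read a, top $: go to s2, push W$ → (s2, babbbbbbabb, W$)
  read b, top W: go to s0, push WW → (s0, abbbbbbabb, WW$)
  ε-move, top W: go to s1, push WW → (s1, abbbbbbabb, WWW$)
  read a, top W: go to s0, push ε → (s0, bbbbbbabb, WW$)
  ε-move, top W: go to s1, push WW → (s1, bbbbbbabb, WWW$)
  read b, top W: go to s2, push ε → (s2, bbbbbabb, WW$)
  read b, top W: go to s0, push WW → (s0, bbbbabb, WWW$)
  ε-move, top W: go to s1, push WW → (s1, bbbbabb, WWWW$)
  read b, top W: go to s2, push ε → (s2, bbbabb, WWW$)
  read b, top W: go to s0, push WW → (s0, bbabb, WWWW$)
  ε-move, top W: go to s1, push WW → (s1, bbabb, WWWWW$)
  read b, top W: go to s2, push ε → (s2, babb, WWWW$)
  read b, top W: go to s0, push WW → (s0, abb, WWWWW$)
  ε-move, top W: go to s1, push WW → (s1, abb, WWWWWW$)
  read a, top W: go to s0, push ε → (s0, bb, WWWWW$)
  ε-move, top W: go to s1, push WW → (s1, bb, WWWWWW$)
  read b, top W: go to s2, push ε → (s2, b, WWWWW$)
  read b, top W: go to s0, push WW → (s0, ε, WWWWWW$)
  ε-move, top W: go to s1, push WW → (s1, ε, WWWWWWW$)
All input consumed in state s1 with stack WWWWWWW$.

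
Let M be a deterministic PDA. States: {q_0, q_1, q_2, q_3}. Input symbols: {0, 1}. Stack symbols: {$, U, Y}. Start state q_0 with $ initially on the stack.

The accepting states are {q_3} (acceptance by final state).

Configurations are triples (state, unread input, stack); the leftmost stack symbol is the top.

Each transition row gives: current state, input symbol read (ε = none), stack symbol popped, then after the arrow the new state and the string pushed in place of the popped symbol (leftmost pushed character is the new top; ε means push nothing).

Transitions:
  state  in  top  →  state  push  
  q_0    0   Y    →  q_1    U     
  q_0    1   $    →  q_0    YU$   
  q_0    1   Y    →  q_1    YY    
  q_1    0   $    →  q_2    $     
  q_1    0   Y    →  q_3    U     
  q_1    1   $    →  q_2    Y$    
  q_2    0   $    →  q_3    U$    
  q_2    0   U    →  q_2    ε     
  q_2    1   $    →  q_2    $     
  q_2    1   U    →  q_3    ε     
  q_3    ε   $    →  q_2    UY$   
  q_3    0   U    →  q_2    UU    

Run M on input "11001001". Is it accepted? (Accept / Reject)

Accept

(q_0, 11001001, $)
  read 1, top $: go to q_0, push YU$ → (q_0, 1001001, YU$)
  read 1, top Y: go to q_1, push YY → (q_1, 001001, YYU$)
  read 0, top Y: go to q_3, push U → (q_3, 01001, UYU$)
  read 0, top U: go to q_2, push UU → (q_2, 1001, UUYU$)
  read 1, top U: go to q_3, push ε → (q_3, 001, UYU$)
  read 0, top U: go to q_2, push UU → (q_2, 01, UUYU$)
  read 0, top U: go to q_2, push ε → (q_2, 1, UYU$)
  read 1, top U: go to q_3, push ε → (q_3, ε, YU$)
All input consumed; state q_3 ∈ F.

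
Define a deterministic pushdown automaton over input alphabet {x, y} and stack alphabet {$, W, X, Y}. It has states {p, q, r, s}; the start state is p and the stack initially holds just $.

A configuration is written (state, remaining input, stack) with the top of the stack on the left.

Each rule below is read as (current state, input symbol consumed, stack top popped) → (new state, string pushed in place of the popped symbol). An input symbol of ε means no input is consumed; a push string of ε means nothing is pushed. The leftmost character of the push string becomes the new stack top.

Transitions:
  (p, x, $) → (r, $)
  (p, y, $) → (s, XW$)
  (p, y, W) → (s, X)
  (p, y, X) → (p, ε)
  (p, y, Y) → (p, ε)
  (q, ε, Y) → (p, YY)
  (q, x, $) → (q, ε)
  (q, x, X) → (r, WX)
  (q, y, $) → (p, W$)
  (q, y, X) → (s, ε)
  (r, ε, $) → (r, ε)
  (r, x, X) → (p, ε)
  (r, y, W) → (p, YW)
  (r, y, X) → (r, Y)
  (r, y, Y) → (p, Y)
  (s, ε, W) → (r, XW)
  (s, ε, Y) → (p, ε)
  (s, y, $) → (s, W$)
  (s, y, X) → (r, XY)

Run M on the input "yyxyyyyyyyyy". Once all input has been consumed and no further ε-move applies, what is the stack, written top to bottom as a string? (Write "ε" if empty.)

XYW$

(p, yyxyyyyyyyyy, $) ⊢ (s, yxyyyyyyyyy, XW$) ⊢ (r, xyyyyyyyyy, XYW$) ⊢ (p, yyyyyyyyy, YW$) ⊢ (p, yyyyyyyy, W$) ⊢ (s, yyyyyyy, X$) ⊢ (r, yyyyyy, XY$) ⊢ (r, yyyyy, YY$) ⊢ (p, yyyy, YY$) ⊢ (p, yyy, Y$) ⊢ (p, yy, $) ⊢ (s, y, XW$) ⊢ (r, ε, XYW$)
All input consumed in state r with stack XYW$.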